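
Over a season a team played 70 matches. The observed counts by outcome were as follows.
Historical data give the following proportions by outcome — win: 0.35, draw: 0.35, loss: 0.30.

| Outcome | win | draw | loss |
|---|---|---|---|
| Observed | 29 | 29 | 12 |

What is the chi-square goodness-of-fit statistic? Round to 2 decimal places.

5.51

Expected counts E_i = n·p_i: 70×0.35 = 24.5, 70×0.35 = 24.5, 70×0.30 = 21.
χ² = (29−24.5)²/24.5 + (29−24.5)²/24.5 + (12−21)²/21
   = 0.827 + 0.827 + 3.857
Sum = 5.51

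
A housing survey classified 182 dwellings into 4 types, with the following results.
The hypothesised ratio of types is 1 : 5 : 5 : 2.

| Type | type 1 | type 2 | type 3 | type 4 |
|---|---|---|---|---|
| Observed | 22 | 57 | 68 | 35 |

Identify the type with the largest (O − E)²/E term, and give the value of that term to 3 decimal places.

Ratio total = 13. Expected counts: 182×1/13 = 14, 182×5/13 = 70, 182×5/13 = 70, 182×2/13 = 28.
type 1: (22 − 14)²/14 = 64/14 = 4.5714
type 2: (57 − 70)²/70 = 169/70 = 2.4143
type 3: (68 − 70)²/70 = 4/70 = 0.0571
type 4: (35 − 28)²/28 = 49/28 = 1.7500
The largest term is for type 1: 4.571.

type 1, 4.571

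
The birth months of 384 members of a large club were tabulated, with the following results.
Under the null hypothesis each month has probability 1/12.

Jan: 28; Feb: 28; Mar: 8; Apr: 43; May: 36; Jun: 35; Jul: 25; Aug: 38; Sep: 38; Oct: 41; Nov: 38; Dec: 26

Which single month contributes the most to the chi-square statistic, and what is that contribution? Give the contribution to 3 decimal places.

Mar, 18.000

Under H₀ each category has probability 1/12, so each expected count is 384/12 = 32.
Jan: (28 − 32)²/32 = 16/32 = 0.5000
Feb: (28 − 32)²/32 = 16/32 = 0.5000
Mar: (8 − 32)²/32 = 576/32 = 18.0000
Apr: (43 − 32)²/32 = 121/32 = 3.7813
May: (36 − 32)²/32 = 16/32 = 0.5000
Jun: (35 − 32)²/32 = 9/32 = 0.2813
Jul: (25 − 32)²/32 = 49/32 = 1.5313
Aug: (38 − 32)²/32 = 36/32 = 1.1250
Sep: (38 − 32)²/32 = 36/32 = 1.1250
Oct: (41 − 32)²/32 = 81/32 = 2.5313
Nov: (38 − 32)²/32 = 36/32 = 1.1250
Dec: (26 − 32)²/32 = 36/32 = 1.1250
The largest term is for Mar: 18.000.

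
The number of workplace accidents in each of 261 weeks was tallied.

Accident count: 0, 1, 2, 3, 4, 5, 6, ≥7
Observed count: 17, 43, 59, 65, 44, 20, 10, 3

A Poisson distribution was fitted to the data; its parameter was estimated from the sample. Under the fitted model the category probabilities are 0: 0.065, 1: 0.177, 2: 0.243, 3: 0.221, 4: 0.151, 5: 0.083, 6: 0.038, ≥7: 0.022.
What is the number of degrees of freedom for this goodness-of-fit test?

There are k = 8 categories and 1 parameter estimated from the data, so df = 8 − 1 − 1 = 6.

6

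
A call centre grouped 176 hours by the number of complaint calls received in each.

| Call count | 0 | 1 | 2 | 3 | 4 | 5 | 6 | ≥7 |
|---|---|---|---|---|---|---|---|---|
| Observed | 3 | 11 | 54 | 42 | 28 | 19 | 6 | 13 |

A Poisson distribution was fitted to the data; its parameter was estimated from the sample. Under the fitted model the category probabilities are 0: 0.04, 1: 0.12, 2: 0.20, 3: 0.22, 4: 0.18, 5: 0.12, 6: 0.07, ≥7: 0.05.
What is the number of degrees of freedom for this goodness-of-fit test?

6

There are k = 8 categories and 1 parameter estimated from the data, so df = 8 − 1 − 1 = 6.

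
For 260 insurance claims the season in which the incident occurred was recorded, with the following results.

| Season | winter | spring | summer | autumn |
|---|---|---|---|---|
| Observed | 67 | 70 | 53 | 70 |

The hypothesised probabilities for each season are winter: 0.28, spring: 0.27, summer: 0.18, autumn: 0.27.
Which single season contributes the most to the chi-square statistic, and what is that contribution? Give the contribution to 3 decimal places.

Expected counts E_i = n·p_i: 260×0.28 = 72.8, 260×0.27 = 70.2, 260×0.18 = 46.8, 260×0.27 = 70.2.
cat         O        E   (O−E)²/E
winter     67     72.8     0.4621
spring     70     70.2     0.0006
summer     53     46.8     0.8214
autumn     70     70.2     0.0006
The largest term is for summer: 0.821.

summer, 0.821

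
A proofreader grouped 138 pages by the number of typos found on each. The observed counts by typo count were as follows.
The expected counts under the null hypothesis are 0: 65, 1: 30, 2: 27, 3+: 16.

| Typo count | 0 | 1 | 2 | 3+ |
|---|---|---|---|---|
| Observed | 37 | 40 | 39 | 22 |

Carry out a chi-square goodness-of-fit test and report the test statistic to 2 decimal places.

χ² = (37−65)²/65 + (40−30)²/30 + (39−27)²/27 + (22−16)²/16
   = 12.062 + 3.333 + 5.333 + 2.250
Sum = 22.98

22.98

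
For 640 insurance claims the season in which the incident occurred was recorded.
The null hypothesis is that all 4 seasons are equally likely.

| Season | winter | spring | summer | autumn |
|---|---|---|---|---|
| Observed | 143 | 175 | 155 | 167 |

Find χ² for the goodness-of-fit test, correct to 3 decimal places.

Expected count for each of the 4 categories: 640/4 = 160.
χ² = (143−160)²/160 + (175−160)²/160 + (155−160)²/160 + (167−160)²/160
   = 1.8063 + 1.4063 + 0.1563 + 0.3063
Sum = 3.675

3.675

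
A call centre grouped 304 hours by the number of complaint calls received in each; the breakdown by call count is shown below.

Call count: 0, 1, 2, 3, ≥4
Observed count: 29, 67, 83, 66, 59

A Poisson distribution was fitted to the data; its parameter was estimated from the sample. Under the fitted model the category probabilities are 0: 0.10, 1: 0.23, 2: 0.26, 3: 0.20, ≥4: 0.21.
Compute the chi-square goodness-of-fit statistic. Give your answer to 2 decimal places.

Expected counts E_i = n·p_i: 304×0.10 = 30.4, 304×0.23 = 69.92, 304×0.26 = 79.04, 304×0.20 = 60.8, 304×0.21 = 63.84.
cat         O        E   (O−E)²/E
0          29     30.4      0.064
1          67    69.92      0.122
2          83    79.04      0.198
3          66     60.8      0.445
≥4         59    63.84      0.367
Sum = 1.20

1.20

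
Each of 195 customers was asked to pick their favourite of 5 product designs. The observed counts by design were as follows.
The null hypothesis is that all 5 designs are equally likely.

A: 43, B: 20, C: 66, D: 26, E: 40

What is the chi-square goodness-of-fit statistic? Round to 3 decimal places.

Expected count for each of the 5 categories: 195/5 = 39.
cat         O        E   (O−E)²/E
A          43       39     0.4103
B          20       39     9.2564
C          66       39    18.6923
D          26       39     4.3333
E          40       39     0.0256
Sum = 32.718

32.718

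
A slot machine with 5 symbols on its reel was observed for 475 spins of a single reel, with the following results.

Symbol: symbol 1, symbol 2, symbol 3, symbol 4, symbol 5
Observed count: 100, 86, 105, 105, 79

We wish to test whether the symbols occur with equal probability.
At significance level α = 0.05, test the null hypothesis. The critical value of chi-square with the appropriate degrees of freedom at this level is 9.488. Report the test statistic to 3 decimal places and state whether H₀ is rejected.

5.916; do not reject

Under H₀ each category has probability 1/5, so each expected count is 475/5 = 95.
χ² = (100−95)²/95 + (86−95)²/95 + (105−95)²/95 + (105−95)²/95 + (79−95)²/95
   = 0.2632 + 0.8526 + 1.0526 + 1.0526 + 2.6947
Sum = 5.916
df = 4. Since 5.916 < 9.488, we do not reject H₀.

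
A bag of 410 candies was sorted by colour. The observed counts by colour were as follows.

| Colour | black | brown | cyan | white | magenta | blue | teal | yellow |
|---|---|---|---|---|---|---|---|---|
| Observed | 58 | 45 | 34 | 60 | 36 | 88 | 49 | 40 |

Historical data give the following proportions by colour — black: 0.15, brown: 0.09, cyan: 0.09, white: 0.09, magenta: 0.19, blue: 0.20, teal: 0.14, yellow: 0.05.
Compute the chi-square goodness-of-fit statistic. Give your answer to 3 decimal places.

Expected counts E_i = n·p_i: 410×0.15 = 61.5, 410×0.09 = 36.9, 410×0.09 = 36.9, 410×0.09 = 36.9, 410×0.19 = 77.9, 410×0.20 = 82, 410×0.14 = 57.4, 410×0.05 = 20.5.
cat          O        E   (O−E)²/E
black       58     61.5     0.1992
brown       45     36.9     1.7780
cyan        34     36.9     0.2279
white       60     36.9    14.4610
magenta     36     77.9    22.5367
blue        88       82     0.4390
teal        49     57.4     1.2293
yellow      40     20.5    18.5488
Sum = 59.420

59.420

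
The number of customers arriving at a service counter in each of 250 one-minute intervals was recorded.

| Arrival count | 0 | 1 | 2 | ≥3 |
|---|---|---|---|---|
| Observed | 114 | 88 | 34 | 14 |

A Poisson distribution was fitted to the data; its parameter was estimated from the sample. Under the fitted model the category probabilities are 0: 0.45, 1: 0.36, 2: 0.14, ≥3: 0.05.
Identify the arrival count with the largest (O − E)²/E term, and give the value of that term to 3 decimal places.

≥3, 0.180

Expected counts E_i = n·p_i: 250×0.45 = 112.5, 250×0.36 = 90, 250×0.14 = 35, 250×0.05 = 12.5.
cat         O        E   (O−E)²/E
0         114    112.5     0.0200
1          88       90     0.0444
2          34       35     0.0286
≥3         14     12.5     0.1800
The largest term is for ≥3: 0.180.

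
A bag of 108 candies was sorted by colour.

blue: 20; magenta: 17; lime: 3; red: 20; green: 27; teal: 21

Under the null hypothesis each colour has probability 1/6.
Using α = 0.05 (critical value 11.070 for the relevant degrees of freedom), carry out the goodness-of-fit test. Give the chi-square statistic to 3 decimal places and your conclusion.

18.000; reject

Under H₀ each category has probability 1/6, so each expected count is 108/6 = 18.
χ² = (20−18)²/18 + (17−18)²/18 + (3−18)²/18 + (20−18)²/18 + (27−18)²/18 + (21−18)²/18
   = 0.2222 + 0.0556 + 12.5000 + 0.2222 + 4.5000 + 0.5000
Sum = 18.000
df = 5. Since 18.000 > 11.070, we reject H₀.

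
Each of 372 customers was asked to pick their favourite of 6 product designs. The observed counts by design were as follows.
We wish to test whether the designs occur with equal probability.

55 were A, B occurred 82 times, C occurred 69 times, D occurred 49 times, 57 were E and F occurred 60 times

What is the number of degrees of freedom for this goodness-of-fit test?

5

There are k = 6 categories and no parameters were estimated from the data, so df = 6 − 1 = 5.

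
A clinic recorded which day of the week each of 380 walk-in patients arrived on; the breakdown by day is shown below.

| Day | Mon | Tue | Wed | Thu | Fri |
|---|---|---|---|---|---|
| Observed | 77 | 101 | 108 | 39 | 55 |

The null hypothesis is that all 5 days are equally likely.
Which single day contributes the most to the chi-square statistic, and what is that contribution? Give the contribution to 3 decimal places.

Thu, 18.013

Expected count for each of the 5 categories: 380/5 = 76.
cat         O        E   (O−E)²/E
Mon        77       76     0.0132
Tue       101       76     8.2237
Wed       108       76    13.4737
Thu        39       76    18.0132
Fri        55       76     5.8026
The largest term is for Thu: 18.013.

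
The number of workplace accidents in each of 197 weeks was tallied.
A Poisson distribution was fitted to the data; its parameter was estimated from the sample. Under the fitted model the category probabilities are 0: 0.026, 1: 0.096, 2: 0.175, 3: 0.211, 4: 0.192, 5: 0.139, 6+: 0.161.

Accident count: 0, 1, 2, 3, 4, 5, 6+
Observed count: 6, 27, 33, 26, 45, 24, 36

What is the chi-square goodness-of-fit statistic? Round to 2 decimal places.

Expected counts E_i = n·p_i: 197×0.026 = 5.122, 197×0.096 = 18.912, 197×0.175 = 34.475, 197×0.211 = 41.567, 197×0.192 = 37.824, 197×0.139 = 27.383, 197×0.161 = 31.717.
cat         O        E   (O−E)²/E
0           6    5.122      0.151
1          27   18.912      3.459
2          33   34.475      0.063
3          26   41.567      5.830
4          45   37.824      1.361
5          24   27.383      0.418
6+         36   31.717      0.578
Sum = 11.86

11.86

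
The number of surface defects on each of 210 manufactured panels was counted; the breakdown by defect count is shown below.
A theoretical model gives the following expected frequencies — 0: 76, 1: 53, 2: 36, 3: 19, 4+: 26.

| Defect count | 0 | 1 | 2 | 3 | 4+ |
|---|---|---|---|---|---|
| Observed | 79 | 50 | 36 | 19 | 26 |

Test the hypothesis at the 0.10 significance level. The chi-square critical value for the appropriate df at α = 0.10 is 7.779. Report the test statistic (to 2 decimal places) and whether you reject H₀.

0.29; do not reject

0: (79 − 76)²/76 = 9/76 = 0.118
1: (50 − 53)²/53 = 9/53 = 0.170
2: (36 − 36)²/36 = 0/36 = 0.000
3: (19 − 19)²/19 = 0/19 = 0.000
4+: (26 − 26)²/26 = 0/26 = 0.000
Sum = 0.29
df = 4. Since 0.29 < 7.779, we do not reject H₀.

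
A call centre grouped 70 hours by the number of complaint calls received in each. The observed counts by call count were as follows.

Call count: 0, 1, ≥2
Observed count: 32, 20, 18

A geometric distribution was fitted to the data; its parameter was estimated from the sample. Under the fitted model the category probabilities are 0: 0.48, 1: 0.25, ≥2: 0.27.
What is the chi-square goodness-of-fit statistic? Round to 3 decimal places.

Expected counts E_i = n·p_i: 70×0.48 = 33.6, 70×0.25 = 17.5, 70×0.27 = 18.9.
cat         O        E   (O−E)²/E
0          32     33.6     0.0762
1          20     17.5     0.3571
≥2         18     18.9     0.0429
Sum = 0.476

0.476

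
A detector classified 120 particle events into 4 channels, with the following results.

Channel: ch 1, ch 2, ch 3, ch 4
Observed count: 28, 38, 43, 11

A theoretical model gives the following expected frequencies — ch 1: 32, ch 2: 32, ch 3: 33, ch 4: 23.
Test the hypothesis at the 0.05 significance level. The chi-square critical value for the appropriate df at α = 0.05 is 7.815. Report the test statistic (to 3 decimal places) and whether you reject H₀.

10.916; reject

χ² = (28−32)²/32 + (38−32)²/32 + (43−33)²/33 + (11−23)²/23
   = 0.5000 + 1.1250 + 3.0303 + 6.2609
Sum = 10.916
df = 3. Since 10.916 > 7.815, we reject H₀.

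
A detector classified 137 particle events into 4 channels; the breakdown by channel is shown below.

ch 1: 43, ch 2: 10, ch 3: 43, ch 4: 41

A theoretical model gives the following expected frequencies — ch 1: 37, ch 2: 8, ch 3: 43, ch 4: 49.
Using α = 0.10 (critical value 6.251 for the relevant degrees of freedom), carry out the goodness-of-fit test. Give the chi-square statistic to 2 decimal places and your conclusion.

ch 1: (43 − 37)²/37 = 36/37 = 0.973
ch 2: (10 − 8)²/8 = 4/8 = 0.500
ch 3: (43 − 43)²/43 = 0/43 = 0.000
ch 4: (41 − 49)²/49 = 64/49 = 1.306
Sum = 2.78
df = 3. Since 2.78 < 6.251, we do not reject H₀.

2.78; do not reject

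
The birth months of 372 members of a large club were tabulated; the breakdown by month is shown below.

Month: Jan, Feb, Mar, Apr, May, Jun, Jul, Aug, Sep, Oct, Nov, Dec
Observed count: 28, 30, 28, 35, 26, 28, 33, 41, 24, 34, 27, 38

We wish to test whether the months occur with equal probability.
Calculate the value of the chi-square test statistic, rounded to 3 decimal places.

9.548

Expected count for each of the 12 categories: 372/12 = 31.
cat         O        E   (O−E)²/E
Jan        28       31     0.2903
Feb        30       31     0.0323
Mar        28       31     0.2903
Apr        35       31     0.5161
May        26       31     0.8065
Jun        28       31     0.2903
Jul        33       31     0.1290
Aug        41       31     3.2258
Sep        24       31     1.5806
Oct        34       31     0.2903
Nov        27       31     0.5161
Dec        38       31     1.5806
Sum = 9.548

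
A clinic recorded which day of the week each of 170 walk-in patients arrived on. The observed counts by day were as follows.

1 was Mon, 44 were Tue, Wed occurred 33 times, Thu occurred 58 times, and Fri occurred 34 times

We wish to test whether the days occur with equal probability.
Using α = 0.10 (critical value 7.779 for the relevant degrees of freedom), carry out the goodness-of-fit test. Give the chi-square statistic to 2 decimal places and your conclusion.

51.94; reject

Under H₀ each category has probability 1/5, so each expected count is 170/5 = 34.
Mon: (1 − 34)²/34 = 1089/34 = 32.029
Tue: (44 − 34)²/34 = 100/34 = 2.941
Wed: (33 − 34)²/34 = 1/34 = 0.029
Thu: (58 − 34)²/34 = 576/34 = 16.941
Fri: (34 − 34)²/34 = 0/34 = 0.000
Sum = 51.94
df = 4. Since 51.94 > 7.779, we reject H₀.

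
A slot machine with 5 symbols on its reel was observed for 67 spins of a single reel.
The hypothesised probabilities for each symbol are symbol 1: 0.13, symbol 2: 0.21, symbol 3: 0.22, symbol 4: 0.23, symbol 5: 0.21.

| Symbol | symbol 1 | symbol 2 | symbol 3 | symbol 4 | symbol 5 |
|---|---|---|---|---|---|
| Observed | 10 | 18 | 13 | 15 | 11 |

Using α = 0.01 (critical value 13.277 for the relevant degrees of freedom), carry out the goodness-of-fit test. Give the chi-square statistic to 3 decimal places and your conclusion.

2.175; do not reject

Expected counts E_i = n·p_i: 67×0.13 = 8.71, 67×0.21 = 14.07, 67×0.22 = 14.74, 67×0.23 = 15.41, 67×0.21 = 14.07.
χ² = (10−8.71)²/8.71 + (18−14.07)²/14.07 + (13−14.74)²/14.74 + (15−15.41)²/15.41 + (11−14.07)²/14.07
   = 0.1911 + 1.0977 + 0.2054 + 0.0109 + 0.6699
Sum = 2.175
df = 4. Since 2.175 < 13.277, we do not reject H₀.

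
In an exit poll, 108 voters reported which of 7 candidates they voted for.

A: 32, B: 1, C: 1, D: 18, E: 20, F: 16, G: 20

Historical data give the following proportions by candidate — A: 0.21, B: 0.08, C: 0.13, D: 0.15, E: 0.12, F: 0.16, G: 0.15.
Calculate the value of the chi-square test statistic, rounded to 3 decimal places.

Expected counts E_i = n·p_i: 108×0.21 = 22.68, 108×0.08 = 8.64, 108×0.13 = 14.04, 108×0.15 = 16.2, 108×0.12 = 12.96, 108×0.16 = 17.28, 108×0.15 = 16.2.
cat         O        E   (O−E)²/E
A          32    22.68     3.8299
B           1     8.64     6.7557
C           1    14.04    12.1112
D          18     16.2     0.2000
E          20    12.96     3.8242
F          16    17.28     0.0948
G          20     16.2     0.8914
Sum = 27.707

27.707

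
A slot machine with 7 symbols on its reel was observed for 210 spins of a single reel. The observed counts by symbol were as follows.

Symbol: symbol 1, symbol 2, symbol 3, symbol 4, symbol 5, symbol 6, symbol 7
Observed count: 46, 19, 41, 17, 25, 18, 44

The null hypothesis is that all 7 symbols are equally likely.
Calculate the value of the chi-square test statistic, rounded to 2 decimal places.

34.40

Under H₀ each category has probability 1/7, so each expected count is 210/7 = 30.
cat           O        E   (O−E)²/E
symbol 1     46       30      8.533
symbol 2     19       30      4.033
symbol 3     41       30      4.033
symbol 4     17       30      5.633
symbol 5     25       30      0.833
symbol 6     18       30      4.800
symbol 7     44       30      6.533
Sum = 34.40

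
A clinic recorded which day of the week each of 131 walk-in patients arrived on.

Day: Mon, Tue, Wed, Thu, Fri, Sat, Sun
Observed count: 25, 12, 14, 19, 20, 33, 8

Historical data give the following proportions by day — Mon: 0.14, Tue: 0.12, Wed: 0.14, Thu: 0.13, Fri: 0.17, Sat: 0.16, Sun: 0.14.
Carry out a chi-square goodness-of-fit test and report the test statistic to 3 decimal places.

17.531

Expected counts E_i = n·p_i: 131×0.14 = 18.34, 131×0.12 = 15.72, 131×0.14 = 18.34, 131×0.13 = 17.03, 131×0.17 = 22.27, 131×0.16 = 20.96, 131×0.14 = 18.34.
Mon: (25 − 18.34)²/18.34 = 44.3556/18.34 = 2.4185
Tue: (12 − 15.72)²/15.72 = 13.8384/15.72 = 0.8803
Wed: (14 − 18.34)²/18.34 = 18.8356/18.34 = 1.0270
Thu: (19 − 17.03)²/17.03 = 3.8809/17.03 = 0.2279
Fri: (20 − 22.27)²/22.27 = 5.1529/22.27 = 0.2314
Sat: (33 − 20.96)²/20.96 = 144.9616/20.96 = 6.9161
Sun: (8 − 18.34)²/18.34 = 106.9156/18.34 = 5.8296
Sum = 17.531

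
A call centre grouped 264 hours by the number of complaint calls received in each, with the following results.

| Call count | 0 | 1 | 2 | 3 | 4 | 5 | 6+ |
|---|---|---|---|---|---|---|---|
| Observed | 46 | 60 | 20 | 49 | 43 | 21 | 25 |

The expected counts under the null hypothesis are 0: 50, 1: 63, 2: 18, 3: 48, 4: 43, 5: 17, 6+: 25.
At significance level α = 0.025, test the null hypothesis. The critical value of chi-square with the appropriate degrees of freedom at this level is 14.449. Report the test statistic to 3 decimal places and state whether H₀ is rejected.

cat         O        E   (O−E)²/E
0          46       50     0.3200
1          60       63     0.1429
2          20       18     0.2222
3          49       48     0.0208
4          43       43     0.0000
5          21       17     0.9412
6+         25       25     0.0000
Sum = 1.647
df = 6. Since 1.647 < 14.449, we do not reject H₀.

1.647; do not reject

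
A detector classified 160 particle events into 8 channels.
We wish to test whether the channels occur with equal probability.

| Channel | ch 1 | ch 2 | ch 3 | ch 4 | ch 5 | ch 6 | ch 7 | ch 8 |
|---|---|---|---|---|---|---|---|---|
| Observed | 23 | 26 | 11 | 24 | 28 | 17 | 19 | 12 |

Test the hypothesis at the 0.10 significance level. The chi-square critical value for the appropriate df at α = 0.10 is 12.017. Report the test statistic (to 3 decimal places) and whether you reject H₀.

14.000; reject

Under H₀ each category has probability 1/8, so each expected count is 160/8 = 20.
ch 1: (23 − 20)²/20 = 9/20 = 0.4500
ch 2: (26 − 20)²/20 = 36/20 = 1.8000
ch 3: (11 − 20)²/20 = 81/20 = 4.0500
ch 4: (24 − 20)²/20 = 16/20 = 0.8000
ch 5: (28 − 20)²/20 = 64/20 = 3.2000
ch 6: (17 − 20)²/20 = 9/20 = 0.4500
ch 7: (19 − 20)²/20 = 1/20 = 0.0500
ch 8: (12 − 20)²/20 = 64/20 = 3.2000
Sum = 14.000
df = 7. Since 14.000 > 12.017, we reject H₀.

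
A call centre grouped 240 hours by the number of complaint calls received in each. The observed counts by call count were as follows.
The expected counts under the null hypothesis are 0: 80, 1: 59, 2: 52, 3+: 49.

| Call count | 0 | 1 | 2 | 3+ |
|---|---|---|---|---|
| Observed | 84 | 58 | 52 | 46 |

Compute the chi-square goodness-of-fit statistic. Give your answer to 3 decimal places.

0.401

cat         O        E   (O−E)²/E
0          84       80     0.2000
1          58       59     0.0169
2          52       52     0.0000
3+         46       49     0.1837
Sum = 0.401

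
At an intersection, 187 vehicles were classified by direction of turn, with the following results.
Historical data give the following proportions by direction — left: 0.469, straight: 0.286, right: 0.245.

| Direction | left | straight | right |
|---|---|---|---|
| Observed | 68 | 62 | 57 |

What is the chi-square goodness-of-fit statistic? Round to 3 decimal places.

8.514

Expected counts E_i = n·p_i: 187×0.469 = 87.703, 187×0.286 = 53.482, 187×0.245 = 45.815.
χ² = (68−87.703)²/87.703 + (62−53.482)²/53.482 + (57−45.815)²/45.815
   = 4.4264 + 1.3566 + 2.7306
Sum = 8.514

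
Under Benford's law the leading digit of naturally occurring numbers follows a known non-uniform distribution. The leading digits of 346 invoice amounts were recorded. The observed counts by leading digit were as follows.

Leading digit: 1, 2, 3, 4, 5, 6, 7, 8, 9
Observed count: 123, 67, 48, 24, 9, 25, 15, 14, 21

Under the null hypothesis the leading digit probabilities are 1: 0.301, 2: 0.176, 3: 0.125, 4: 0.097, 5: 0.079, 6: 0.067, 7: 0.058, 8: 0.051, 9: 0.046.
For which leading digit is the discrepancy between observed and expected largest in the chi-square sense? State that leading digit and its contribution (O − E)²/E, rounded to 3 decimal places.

5, 12.297

Expected counts E_i = n·p_i: 346×0.301 = 104.146, 346×0.176 = 60.896, 346×0.125 = 43.25, 346×0.097 = 33.562, 346×0.079 = 27.334, 346×0.067 = 23.182, 346×0.058 = 20.068, 346×0.051 = 17.646, 346×0.046 = 15.916.
χ² = (123−104.146)²/104.146 + (67−60.896)²/60.896 + (48−43.25)²/43.25 + (24−33.562)²/33.562 + (9−27.334)²/27.334 + (25−23.182)²/23.182 + (15−20.068)²/20.068 + (14−17.646)²/17.646 + (21−15.916)²/15.916
   = 3.4132 + 0.6118 + 0.5217 + 2.7243 + 12.2973 + 0.1426 + 1.2799 + 0.7533 + 1.6240
The largest term is for 5: 12.297.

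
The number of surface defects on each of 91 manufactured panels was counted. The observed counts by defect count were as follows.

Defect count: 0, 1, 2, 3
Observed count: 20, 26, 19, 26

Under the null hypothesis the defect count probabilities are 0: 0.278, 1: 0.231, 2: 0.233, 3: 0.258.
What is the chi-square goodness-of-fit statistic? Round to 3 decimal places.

Expected counts E_i = n·p_i: 91×0.278 = 25.298, 91×0.231 = 21.021, 91×0.233 = 21.203, 91×0.258 = 23.478.
0: (20 − 25.298)²/25.298 = 28.068804/25.298 = 1.1095
1: (26 − 21.021)²/21.021 = 24.790441/21.021 = 1.1793
2: (19 − 21.203)²/21.203 = 4.853209/21.203 = 0.2289
3: (26 − 23.478)²/23.478 = 6.360484/23.478 = 0.2709
Sum = 2.789

2.789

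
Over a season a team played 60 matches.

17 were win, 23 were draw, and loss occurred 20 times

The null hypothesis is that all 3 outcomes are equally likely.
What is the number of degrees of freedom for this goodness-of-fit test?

There are k = 3 categories and no parameters were estimated from the data, so df = 3 − 1 = 2.

2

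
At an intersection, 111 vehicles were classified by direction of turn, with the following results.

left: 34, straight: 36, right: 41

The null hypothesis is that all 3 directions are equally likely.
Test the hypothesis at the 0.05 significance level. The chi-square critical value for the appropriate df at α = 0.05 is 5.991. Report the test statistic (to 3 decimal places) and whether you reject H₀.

0.703; do not reject

Expected count for each of the 3 categories: 111/3 = 37.
cat           O        E   (O−E)²/E
left         34       37     0.2432
straight     36       37     0.0270
right        41       37     0.4324
Sum = 0.703
df = 2. Since 0.703 < 5.991, we do not reject H₀.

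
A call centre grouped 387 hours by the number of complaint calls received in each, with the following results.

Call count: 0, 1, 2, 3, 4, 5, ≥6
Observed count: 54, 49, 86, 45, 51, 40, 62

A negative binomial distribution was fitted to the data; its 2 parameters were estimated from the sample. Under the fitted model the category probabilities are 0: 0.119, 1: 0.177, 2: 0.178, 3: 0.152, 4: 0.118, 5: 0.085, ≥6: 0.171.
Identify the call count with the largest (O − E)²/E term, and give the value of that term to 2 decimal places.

1, 5.55

Expected counts E_i = n·p_i: 387×0.119 = 46.053, 387×0.177 = 68.499, 387×0.178 = 68.886, 387×0.152 = 58.824, 387×0.118 = 45.666, 387×0.085 = 32.895, 387×0.171 = 66.177.
χ² = (54−46.053)²/46.053 + (49−68.499)²/68.499 + (86−68.886)²/68.886 + (45−58.824)²/58.824 + (51−45.666)²/45.666 + (40−32.895)²/32.895 + (62−66.177)²/66.177
   = 1.371 + 5.551 + 4.252 + 3.249 + 0.623 + 1.535 + 0.264
The largest term is for 1: 5.55.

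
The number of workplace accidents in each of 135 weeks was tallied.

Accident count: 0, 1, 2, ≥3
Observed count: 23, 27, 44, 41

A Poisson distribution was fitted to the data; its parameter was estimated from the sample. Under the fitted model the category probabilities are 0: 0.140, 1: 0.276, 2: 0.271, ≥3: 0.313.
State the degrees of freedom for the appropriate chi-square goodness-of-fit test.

2

There are k = 4 categories and 1 parameter estimated from the data, so df = 4 − 1 − 1 = 2.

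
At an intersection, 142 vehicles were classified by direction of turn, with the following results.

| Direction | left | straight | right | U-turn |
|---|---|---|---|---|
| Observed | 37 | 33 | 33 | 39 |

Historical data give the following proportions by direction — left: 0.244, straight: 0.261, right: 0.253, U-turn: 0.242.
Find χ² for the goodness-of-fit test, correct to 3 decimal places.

1.469

Expected counts E_i = n·p_i: 142×0.244 = 34.648, 142×0.261 = 37.062, 142×0.253 = 35.926, 142×0.242 = 34.364.
left: (37 − 34.648)²/34.648 = 5.531904/34.648 = 0.1597
straight: (33 − 37.062)²/37.062 = 16.499844/37.062 = 0.4452
right: (33 − 35.926)²/35.926 = 8.561476/35.926 = 0.2383
U-turn: (39 − 34.364)²/34.364 = 21.492496/34.364 = 0.6254
Sum = 1.469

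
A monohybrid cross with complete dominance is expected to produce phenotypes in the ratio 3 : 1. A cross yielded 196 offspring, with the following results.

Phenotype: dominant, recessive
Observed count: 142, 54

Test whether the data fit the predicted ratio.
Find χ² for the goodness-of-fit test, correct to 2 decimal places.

0.68

Ratio total = 4. Expected counts: 196×3/4 = 147, 196×1/4 = 49.
χ² = (142−147)²/147 + (54−49)²/49
   = 0.170 + 0.510
Sum = 0.68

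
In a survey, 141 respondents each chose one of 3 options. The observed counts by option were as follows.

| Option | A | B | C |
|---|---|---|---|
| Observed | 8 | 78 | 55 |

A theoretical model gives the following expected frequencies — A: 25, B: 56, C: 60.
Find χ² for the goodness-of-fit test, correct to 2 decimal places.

20.62

χ² = (8−25)²/25 + (78−56)²/56 + (55−60)²/60
   = 11.560 + 8.643 + 0.417
Sum = 20.62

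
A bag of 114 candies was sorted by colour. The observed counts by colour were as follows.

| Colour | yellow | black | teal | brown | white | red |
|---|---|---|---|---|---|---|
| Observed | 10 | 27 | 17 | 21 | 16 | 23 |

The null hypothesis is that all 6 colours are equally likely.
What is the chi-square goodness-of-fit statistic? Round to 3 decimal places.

9.368

Under H₀ each category has probability 1/6, so each expected count is 114/6 = 19.
cat         O        E   (O−E)²/E
yellow     10       19     4.2632
black      27       19     3.3684
teal       17       19     0.2105
brown      21       19     0.2105
white      16       19     0.4737
red        23       19     0.8421
Sum = 9.368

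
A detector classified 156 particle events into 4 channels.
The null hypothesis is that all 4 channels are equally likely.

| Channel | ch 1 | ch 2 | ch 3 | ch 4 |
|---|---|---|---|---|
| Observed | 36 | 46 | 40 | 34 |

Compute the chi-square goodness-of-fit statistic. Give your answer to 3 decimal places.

Under H₀ each category has probability 1/4, so each expected count is 156/4 = 39.
ch 1: (36 − 39)²/39 = 9/39 = 0.2308
ch 2: (46 − 39)²/39 = 49/39 = 1.2564
ch 3: (40 − 39)²/39 = 1/39 = 0.0256
ch 4: (34 − 39)²/39 = 25/39 = 0.6410
Sum = 2.154

2.154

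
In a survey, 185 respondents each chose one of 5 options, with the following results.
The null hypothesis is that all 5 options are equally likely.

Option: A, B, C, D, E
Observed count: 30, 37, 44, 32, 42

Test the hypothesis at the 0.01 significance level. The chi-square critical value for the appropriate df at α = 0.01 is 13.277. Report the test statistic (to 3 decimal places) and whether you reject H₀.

Under H₀ each category has probability 1/5, so each expected count is 185/5 = 37.
A: (30 − 37)²/37 = 49/37 = 1.3243
B: (37 − 37)²/37 = 0/37 = 0.0000
C: (44 − 37)²/37 = 49/37 = 1.3243
D: (32 − 37)²/37 = 25/37 = 0.6757
E: (42 − 37)²/37 = 25/37 = 0.6757
Sum = 4.000
df = 4. Since 4.000 < 13.277, we do not reject H₀.

4.000; do not reject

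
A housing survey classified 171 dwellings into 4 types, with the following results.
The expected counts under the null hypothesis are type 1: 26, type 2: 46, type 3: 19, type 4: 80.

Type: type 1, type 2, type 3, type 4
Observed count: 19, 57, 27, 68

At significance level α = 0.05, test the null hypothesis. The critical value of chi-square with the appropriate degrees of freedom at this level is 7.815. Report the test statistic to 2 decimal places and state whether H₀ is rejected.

9.68; reject

type 1: (19 − 26)²/26 = 49/26 = 1.885
type 2: (57 − 46)²/46 = 121/46 = 2.630
type 3: (27 − 19)²/19 = 64/19 = 3.368
type 4: (68 − 80)²/80 = 144/80 = 1.800
Sum = 9.68
df = 3. Since 9.68 > 7.815, we reject H₀.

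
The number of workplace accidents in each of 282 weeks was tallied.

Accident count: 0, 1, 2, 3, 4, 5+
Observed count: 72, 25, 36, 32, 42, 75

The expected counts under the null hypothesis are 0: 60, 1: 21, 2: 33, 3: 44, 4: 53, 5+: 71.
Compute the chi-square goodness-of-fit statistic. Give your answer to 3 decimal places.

cat         O        E   (O−E)²/E
0          72       60     2.4000
1          25       21     0.7619
2          36       33     0.2727
3          32       44     3.2727
4          42       53     2.2830
5+         75       71     0.2254
Sum = 9.216

9.216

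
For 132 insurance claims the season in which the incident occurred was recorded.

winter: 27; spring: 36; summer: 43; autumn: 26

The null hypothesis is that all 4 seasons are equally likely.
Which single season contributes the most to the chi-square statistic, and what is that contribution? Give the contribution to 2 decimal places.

summer, 3.03

Under H₀ each category has probability 1/4, so each expected count is 132/4 = 33.
cat         O        E   (O−E)²/E
winter     27       33      1.091
spring     36       33      0.273
summer     43       33      3.030
autumn     26       33      1.485
The largest term is for summer: 3.03.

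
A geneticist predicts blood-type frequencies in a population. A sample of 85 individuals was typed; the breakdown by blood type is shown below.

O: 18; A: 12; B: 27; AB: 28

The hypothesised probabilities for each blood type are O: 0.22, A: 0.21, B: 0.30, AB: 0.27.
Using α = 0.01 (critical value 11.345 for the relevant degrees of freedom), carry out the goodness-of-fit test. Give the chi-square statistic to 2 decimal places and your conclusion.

3.14; do not reject

Expected counts E_i = n·p_i: 85×0.22 = 18.7, 85×0.21 = 17.85, 85×0.30 = 25.5, 85×0.27 = 22.95.
cat         O        E   (O−E)²/E
O          18     18.7      0.026
A          12    17.85      1.917
B          27     25.5      0.088
AB         28    22.95      1.111
Sum = 3.14
df = 3. Since 3.14 < 11.345, we do not reject H₀.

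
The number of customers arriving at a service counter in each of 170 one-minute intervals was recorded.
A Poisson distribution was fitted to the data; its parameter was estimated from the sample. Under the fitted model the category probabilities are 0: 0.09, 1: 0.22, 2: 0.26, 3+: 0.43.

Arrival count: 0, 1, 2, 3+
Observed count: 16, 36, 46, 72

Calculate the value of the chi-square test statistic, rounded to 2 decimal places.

Expected counts E_i = n·p_i: 170×0.09 = 15.3, 170×0.22 = 37.4, 170×0.26 = 44.2, 170×0.43 = 73.1.
0: (16 − 15.3)²/15.3 = 0.49/15.3 = 0.032
1: (36 − 37.4)²/37.4 = 1.96/37.4 = 0.052
2: (46 − 44.2)²/44.2 = 3.24/44.2 = 0.073
3+: (72 − 73.1)²/73.1 = 1.21/73.1 = 0.017
Sum = 0.17

0.17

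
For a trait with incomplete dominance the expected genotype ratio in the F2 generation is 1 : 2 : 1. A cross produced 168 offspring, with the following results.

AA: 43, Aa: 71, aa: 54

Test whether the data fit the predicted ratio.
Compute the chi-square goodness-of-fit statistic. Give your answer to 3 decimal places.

Ratio total = 4. Expected counts: 168×1/4 = 42, 168×2/4 = 84, 168×1/4 = 42.
cat         O        E   (O−E)²/E
AA         43       42     0.0238
Aa         71       84     2.0119
aa         54       42     3.4286
Sum = 5.464

5.464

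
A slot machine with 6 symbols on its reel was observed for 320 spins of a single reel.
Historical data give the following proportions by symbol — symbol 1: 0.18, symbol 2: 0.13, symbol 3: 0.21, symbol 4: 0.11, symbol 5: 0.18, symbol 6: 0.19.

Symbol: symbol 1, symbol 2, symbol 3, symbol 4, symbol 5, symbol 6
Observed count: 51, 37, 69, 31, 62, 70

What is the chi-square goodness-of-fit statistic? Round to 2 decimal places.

3.54

Expected counts E_i = n·p_i: 320×0.18 = 57.6, 320×0.13 = 41.6, 320×0.21 = 67.2, 320×0.11 = 35.2, 320×0.18 = 57.6, 320×0.19 = 60.8.
χ² = (51−57.6)²/57.6 + (37−41.6)²/41.6 + (69−67.2)²/67.2 + (31−35.2)²/35.2 + (62−57.6)²/57.6 + (70−60.8)²/60.8
   = 0.756 + 0.509 + 0.048 + 0.501 + 0.336 + 1.392
Sum = 3.54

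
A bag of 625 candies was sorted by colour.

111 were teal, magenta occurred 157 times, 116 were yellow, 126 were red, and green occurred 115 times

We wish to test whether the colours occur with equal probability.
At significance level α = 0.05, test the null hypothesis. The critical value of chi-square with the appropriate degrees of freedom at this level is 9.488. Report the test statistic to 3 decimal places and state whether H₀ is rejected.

Under H₀ each category has probability 1/5, so each expected count is 625/5 = 125.
χ² = (111−125)²/125 + (157−125)²/125 + (116−125)²/125 + (126−125)²/125 + (115−125)²/125
   = 1.5680 + 8.1920 + 0.6480 + 0.0080 + 0.8000
Sum = 11.216
df = 4. Since 11.216 > 9.488, we reject H₀.

11.216; reject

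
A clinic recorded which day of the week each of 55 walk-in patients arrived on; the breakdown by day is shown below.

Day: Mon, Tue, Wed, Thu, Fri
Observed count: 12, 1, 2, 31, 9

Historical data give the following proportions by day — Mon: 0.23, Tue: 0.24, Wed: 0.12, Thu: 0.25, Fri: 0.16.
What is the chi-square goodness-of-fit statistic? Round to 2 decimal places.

Expected counts E_i = n·p_i: 55×0.23 = 12.65, 55×0.24 = 13.2, 55×0.12 = 6.6, 55×0.25 = 13.75, 55×0.16 = 8.8.
Mon: (12 − 12.65)²/12.65 = 0.4225/12.65 = 0.033
Tue: (1 − 13.2)²/13.2 = 148.84/13.2 = 11.276
Wed: (2 − 6.6)²/6.6 = 21.16/6.6 = 3.206
Thu: (31 − 13.75)²/13.75 = 297.5625/13.75 = 21.641
Fri: (9 − 8.8)²/8.8 = 0.04/8.8 = 0.005
Sum = 36.16

36.16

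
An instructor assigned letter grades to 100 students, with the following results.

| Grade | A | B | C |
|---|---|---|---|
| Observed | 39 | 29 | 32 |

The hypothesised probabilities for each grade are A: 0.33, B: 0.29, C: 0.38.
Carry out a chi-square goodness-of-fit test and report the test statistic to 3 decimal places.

Expected counts E_i = n·p_i: 100×0.33 = 33, 100×0.29 = 29, 100×0.38 = 38.
A: (39 − 33)²/33 = 36/33 = 1.0909
B: (29 − 29)²/29 = 0/29 = 0.0000
C: (32 − 38)²/38 = 36/38 = 0.9474
Sum = 2.038

2.038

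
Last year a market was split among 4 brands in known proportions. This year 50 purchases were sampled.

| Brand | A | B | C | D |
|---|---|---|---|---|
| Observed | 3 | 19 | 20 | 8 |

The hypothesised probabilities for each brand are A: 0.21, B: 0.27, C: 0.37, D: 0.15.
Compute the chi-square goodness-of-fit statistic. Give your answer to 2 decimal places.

Expected counts E_i = n·p_i: 50×0.21 = 10.5, 50×0.27 = 13.5, 50×0.37 = 18.5, 50×0.15 = 7.5.
χ² = (3−10.5)²/10.5 + (19−13.5)²/13.5 + (20−18.5)²/18.5 + (8−7.5)²/7.5
   = 5.357 + 2.241 + 0.122 + 0.033
Sum = 7.75

7.75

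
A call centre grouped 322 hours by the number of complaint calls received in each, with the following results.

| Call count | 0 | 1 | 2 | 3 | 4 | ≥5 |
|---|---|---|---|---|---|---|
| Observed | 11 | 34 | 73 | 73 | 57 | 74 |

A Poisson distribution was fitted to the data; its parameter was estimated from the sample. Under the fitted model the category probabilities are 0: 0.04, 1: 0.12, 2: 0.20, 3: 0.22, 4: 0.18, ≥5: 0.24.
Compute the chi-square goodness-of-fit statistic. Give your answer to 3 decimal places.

2.201

Expected counts E_i = n·p_i: 322×0.04 = 12.88, 322×0.12 = 38.64, 322×0.20 = 64.4, 322×0.22 = 70.84, 322×0.18 = 57.96, 322×0.24 = 77.28.
0: (11 − 12.88)²/12.88 = 3.5344/12.88 = 0.2744
1: (34 − 38.64)²/38.64 = 21.5296/38.64 = 0.5572
2: (73 − 64.4)²/64.4 = 73.96/64.4 = 1.1484
3: (73 − 70.84)²/70.84 = 4.6656/70.84 = 0.0659
4: (57 − 57.96)²/57.96 = 0.9216/57.96 = 0.0159
≥5: (74 − 77.28)²/77.28 = 10.7584/77.28 = 0.1392
Sum = 2.201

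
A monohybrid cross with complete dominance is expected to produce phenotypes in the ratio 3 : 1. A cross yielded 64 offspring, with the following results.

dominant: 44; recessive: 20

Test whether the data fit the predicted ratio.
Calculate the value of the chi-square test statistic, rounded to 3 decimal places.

1.333

Ratio total = 4. Expected counts: 64×3/4 = 48, 64×1/4 = 16.
dominant: (44 − 48)²/48 = 16/48 = 0.3333
recessive: (20 − 16)²/16 = 16/16 = 1.0000
Sum = 1.333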